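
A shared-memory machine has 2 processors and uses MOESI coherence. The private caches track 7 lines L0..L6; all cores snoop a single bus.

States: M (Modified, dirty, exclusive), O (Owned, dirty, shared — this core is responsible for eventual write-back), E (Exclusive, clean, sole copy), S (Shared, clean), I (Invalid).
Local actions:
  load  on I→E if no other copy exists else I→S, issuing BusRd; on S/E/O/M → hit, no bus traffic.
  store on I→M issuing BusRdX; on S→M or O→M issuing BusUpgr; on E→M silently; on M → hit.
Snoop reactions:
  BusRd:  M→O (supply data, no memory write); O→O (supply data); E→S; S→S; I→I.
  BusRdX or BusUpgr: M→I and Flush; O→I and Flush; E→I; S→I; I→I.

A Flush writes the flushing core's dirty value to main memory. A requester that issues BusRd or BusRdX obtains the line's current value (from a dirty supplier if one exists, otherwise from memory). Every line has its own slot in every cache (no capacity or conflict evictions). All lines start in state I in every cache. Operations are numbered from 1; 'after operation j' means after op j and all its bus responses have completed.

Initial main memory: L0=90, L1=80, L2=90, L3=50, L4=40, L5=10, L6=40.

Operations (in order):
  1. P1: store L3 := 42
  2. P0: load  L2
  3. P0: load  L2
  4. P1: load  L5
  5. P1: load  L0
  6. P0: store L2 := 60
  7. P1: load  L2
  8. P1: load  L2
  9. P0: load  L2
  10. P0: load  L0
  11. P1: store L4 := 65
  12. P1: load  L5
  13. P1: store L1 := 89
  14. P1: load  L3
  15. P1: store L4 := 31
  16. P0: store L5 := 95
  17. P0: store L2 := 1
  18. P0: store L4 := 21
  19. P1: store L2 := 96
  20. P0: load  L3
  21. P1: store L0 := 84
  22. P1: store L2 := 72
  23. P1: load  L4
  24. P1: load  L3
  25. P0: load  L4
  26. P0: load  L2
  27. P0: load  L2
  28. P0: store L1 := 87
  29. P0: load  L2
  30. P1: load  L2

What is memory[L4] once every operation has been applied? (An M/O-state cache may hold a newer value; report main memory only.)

memory[L4] = 31

[1] P1: store L3 := 42 | P0:I, P1:M(42) | bus: BusRdX
[2] P0: load  L2 | P0:E(90), P1:I | bus: BusRd
[3] P0: load  L2 | P0:E(90), P1:I | bus: none
[4] P1: load  L5 | P0:I, P1:E(10) | bus: BusRd
[5] P1: load  L0 | P0:I, P1:E(90) | bus: BusRd
[6] P0: store L2 := 60 | P0:M(60), P1:I | bus: none
[7] P1: load  L2 | P0:O(60), P1:S(60) | bus: BusRd
[8] P1: load  L2 | P0:O(60), P1:S(60) | bus: none
[9] P0: load  L2 | P0:O(60), P1:S(60) | bus: none
[10] P0: load  L0 | P0:S(90), P1:S(90) | bus: BusRd
[11] P1: store L4 := 65 | P0:I, P1:M(65) | bus: BusRdX
[12] P1: load  L5 | P0:I, P1:E(10) | bus: none
[13] P1: store L1 := 89 | P0:I, P1:M(89) | bus: BusRdX
[14] P1: load  L3 | P0:I, P1:M(42) | bus: none
[15] P1: store L4 := 31 | P0:I, P1:M(31) | bus: none
[16] P0: store L5 := 95 | P0:M(95), P1:I | bus: BusRdX
[17] P0: store L2 := 1 | P0:M(1), P1:I | bus: BusUpgr
[18] P0: store L4 := 21 | P0:M(21), P1:I | bus: BusRdX,Flush
[19] P1: store L2 := 96 | P0:I, P1:M(96) | bus: BusRdX,Flush
[20] P0: load  L3 | P0:S(42), P1:O(42) | bus: BusRd
[21] P1: store L0 := 84 | P0:I, P1:M(84) | bus: BusUpgr
[22] P1: store L2 := 72 | P0:I, P1:M(72) | bus: none
[23] P1: load  L4 | P0:O(21), P1:S(21) | bus: BusRd
[24] P1: load  L3 | P0:S(42), P1:O(42) | bus: none
[25] P0: load  L4 | P0:O(21), P1:S(21) | bus: none
[26] P0: load  L2 | P0:S(72), P1:O(72) | bus: BusRd
[27] P0: load  L2 | P0:S(72), P1:O(72) | bus: none
[28] P0: store L1 := 87 | P0:M(87), P1:I | bus: BusRdX,Flush
[29] P0: load  L2 | P0:S(72), P1:O(72) | bus: none
[30] P1: load  L2 | P0:S(72), P1:O(72) | bus: none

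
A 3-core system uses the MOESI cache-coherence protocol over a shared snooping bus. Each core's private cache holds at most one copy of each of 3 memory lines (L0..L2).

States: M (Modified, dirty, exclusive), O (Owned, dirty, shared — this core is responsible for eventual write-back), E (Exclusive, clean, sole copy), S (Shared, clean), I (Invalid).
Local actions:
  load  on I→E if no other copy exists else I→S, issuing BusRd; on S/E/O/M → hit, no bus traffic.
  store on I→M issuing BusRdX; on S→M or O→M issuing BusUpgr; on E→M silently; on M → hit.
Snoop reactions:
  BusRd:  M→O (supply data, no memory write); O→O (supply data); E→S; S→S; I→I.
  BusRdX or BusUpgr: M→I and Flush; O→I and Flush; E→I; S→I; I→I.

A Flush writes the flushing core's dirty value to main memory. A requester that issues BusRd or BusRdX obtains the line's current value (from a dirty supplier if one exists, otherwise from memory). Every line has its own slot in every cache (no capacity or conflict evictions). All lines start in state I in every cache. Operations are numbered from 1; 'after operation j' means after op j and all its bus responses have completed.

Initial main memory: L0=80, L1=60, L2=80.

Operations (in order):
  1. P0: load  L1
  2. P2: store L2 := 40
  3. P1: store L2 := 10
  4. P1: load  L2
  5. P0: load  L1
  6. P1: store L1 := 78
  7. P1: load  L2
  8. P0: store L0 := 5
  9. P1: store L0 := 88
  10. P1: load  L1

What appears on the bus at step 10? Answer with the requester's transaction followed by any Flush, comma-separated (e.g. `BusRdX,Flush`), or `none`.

bus = none

1. P0: load  L1  bus=[BusRd]  L1: P0=E P1=I P2=I  mem[L1]=60
2. P2: store L2 := 40  bus=[BusRdX]  L2: P0=I P1=I P2=M  mem[L2]=80
3. P1: store L2 := 10  bus=[BusRdX,Flush]  L2: P0=I P1=M P2=I  mem[L2]=40
4. P1: load  L2  bus=[-]  L2: P0=I P1=M P2=I  mem[L2]=40
5. P0: load  L1  bus=[-]  L1: P0=E P1=I P2=I  mem[L1]=60
6. P1: store L1 := 78  bus=[BusRdX]  L1: P0=I P1=M P2=I  mem[L1]=60
7. P1: load  L2  bus=[-]  L2: P0=I P1=M P2=I  mem[L2]=40
8. P0: store L0 := 5  bus=[BusRdX]  L0: P0=M P1=I P2=I  mem[L0]=80
9. P1: store L0 := 88  bus=[BusRdX,Flush]  L0: P0=I P1=M P2=I  mem[L0]=5
10. P1: load  L1  bus=[-]  L1: P0=I P1=M P2=I  mem[L1]=60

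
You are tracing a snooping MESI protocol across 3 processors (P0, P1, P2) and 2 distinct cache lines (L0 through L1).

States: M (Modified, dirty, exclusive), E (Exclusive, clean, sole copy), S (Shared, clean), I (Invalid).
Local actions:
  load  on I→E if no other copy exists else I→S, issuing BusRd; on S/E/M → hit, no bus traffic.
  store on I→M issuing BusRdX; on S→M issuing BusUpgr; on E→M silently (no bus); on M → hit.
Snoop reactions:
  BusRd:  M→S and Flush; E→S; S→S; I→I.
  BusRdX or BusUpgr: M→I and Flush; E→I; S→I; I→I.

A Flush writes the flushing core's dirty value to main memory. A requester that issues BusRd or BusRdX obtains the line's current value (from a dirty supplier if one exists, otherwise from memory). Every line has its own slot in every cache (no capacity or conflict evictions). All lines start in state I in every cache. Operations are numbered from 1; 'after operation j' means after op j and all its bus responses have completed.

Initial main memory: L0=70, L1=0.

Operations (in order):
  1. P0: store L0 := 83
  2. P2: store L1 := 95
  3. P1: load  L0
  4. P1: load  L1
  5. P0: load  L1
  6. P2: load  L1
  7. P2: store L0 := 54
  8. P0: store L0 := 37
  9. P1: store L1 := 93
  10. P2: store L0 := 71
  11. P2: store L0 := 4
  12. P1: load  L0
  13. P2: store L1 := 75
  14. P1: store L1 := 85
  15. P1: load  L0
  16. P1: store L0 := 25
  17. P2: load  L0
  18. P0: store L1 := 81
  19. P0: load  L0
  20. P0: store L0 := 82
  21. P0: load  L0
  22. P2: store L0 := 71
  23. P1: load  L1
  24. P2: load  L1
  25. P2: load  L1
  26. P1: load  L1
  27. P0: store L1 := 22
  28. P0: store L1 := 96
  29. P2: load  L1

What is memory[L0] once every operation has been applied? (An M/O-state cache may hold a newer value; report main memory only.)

  op1 P0: store L0 := 83 → M/I/I on L0; bus BusRdX; mem=70
  op2 P2: store L1 := 95 → I/I/M on L1; bus BusRdX; mem=0
  op3 P1: load  L0 → S/S/I on L0; bus BusRd Flush; mem=83
  op4 P1: load  L1 → I/S/S on L1; bus BusRd Flush; mem=95
  op5 P0: load  L1 → S/S/S on L1; bus BusRd; mem=95
  op6 P2: load  L1 → S/S/S on L1; bus (none); mem=95
  op7 P2: store L0 := 54 → I/I/M on L0; bus BusRdX; mem=83
  op8 P0: store L0 := 37 → M/I/I on L0; bus BusRdX Flush; mem=54
  op9 P1: store L1 := 93 → I/M/I on L1; bus BusUpgr; mem=95
  op10 P2: store L0 := 71 → I/I/M on L0; bus BusRdX Flush; mem=37
  op11 P2: store L0 := 4 → I/I/M on L0; bus (none); mem=37
  op12 P1: load  L0 → I/S/S on L0; bus BusRd Flush; mem=4
  op13 P2: store L1 := 75 → I/I/M on L1; bus BusRdX Flush; mem=93
  op14 P1: store L1 := 85 → I/M/I on L1; bus BusRdX Flush; mem=75
  op15 P1: load  L0 → I/S/S on L0; bus (none); mem=4
  op16 P1: store L0 := 25 → I/M/I on L0; bus BusUpgr; mem=4
  op17 P2: load  L0 → I/S/S on L0; bus BusRd Flush; mem=25
  op18 P0: store L1 := 81 → M/I/I on L1; bus BusRdX Flush; mem=85
  op19 P0: load  L0 → S/S/S on L0; bus BusRd; mem=25
  op20 P0: store L0 := 82 → M/I/I on L0; bus BusUpgr; mem=25
  op21 P0: load  L0 → M/I/I on L0; bus (none); mem=25
  op22 P2: store L0 := 71 → I/I/M on L0; bus BusRdX Flush; mem=82
  op23 P1: load  L1 → S/S/I on L1; bus BusRd Flush; mem=81
  op24 P2: load  L1 → S/S/S on L1; bus BusRd; mem=81
  op25 P2: load  L1 → S/S/S on L1; bus (none); mem=81
  op26 P1: load  L1 → S/S/S on L1; bus (none); mem=81
  op27 P0: store L1 := 22 → M/I/I on L1; bus BusUpgr; mem=81
  op28 P0: store L1 := 96 → M/I/I on L1; bus (none); mem=81
  op29 P2: load  L1 → S/I/S on L1; bus BusRd Flush; mem=96

memory[L0] = 82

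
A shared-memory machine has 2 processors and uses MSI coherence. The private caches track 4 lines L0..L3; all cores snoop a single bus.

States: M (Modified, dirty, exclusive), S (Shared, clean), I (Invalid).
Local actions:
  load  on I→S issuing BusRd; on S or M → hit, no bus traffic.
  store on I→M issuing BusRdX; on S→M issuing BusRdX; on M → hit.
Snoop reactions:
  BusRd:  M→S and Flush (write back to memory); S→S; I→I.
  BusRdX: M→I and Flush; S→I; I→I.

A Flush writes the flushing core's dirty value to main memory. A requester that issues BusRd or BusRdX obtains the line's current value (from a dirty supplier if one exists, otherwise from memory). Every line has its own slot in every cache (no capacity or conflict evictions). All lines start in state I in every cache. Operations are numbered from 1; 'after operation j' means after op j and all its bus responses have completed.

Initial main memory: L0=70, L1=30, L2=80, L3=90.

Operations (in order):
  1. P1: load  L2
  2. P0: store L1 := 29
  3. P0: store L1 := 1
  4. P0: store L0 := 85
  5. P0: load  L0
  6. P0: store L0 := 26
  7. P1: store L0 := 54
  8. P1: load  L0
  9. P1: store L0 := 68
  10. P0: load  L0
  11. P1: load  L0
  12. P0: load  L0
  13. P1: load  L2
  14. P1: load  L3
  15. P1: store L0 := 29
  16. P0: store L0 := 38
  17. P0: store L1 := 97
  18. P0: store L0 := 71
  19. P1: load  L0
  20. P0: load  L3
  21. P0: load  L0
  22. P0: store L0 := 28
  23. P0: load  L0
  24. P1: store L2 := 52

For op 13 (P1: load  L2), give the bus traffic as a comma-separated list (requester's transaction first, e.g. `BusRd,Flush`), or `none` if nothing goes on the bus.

1. P1: load  L2  bus=[BusRd]  L2: P0=I P1=S  mem[L2]=80
2. P0: store L1 := 29  bus=[BusRdX]  L1: P0=M P1=I  mem[L1]=30
3. P0: store L1 := 1  bus=[-]  L1: P0=M P1=I  mem[L1]=30
4. P0: store L0 := 85  bus=[BusRdX]  L0: P0=M P1=I  mem[L0]=70
5. P0: load  L0  bus=[-]  L0: P0=M P1=I  mem[L0]=70
6. P0: store L0 := 26  bus=[-]  L0: P0=M P1=I  mem[L0]=70
7. P1: store L0 := 54  bus=[BusRdX,Flush]  L0: P0=I P1=M  mem[L0]=26
8. P1: load  L0  bus=[-]  L0: P0=I P1=M  mem[L0]=26
9. P1: store L0 := 68  bus=[-]  L0: P0=I P1=M  mem[L0]=26
10. P0: load  L0  bus=[BusRd,Flush]  L0: P0=S P1=S  mem[L0]=68
11. P1: load  L0  bus=[-]  L0: P0=S P1=S  mem[L0]=68
12. P0: load  L0  bus=[-]  L0: P0=S P1=S  mem[L0]=68
13. P1: load  L2  bus=[-]  L2: P0=I P1=S  mem[L2]=80
14. P1: load  L3  bus=[BusRd]  L3: P0=I P1=S  mem[L3]=90
15. P1: store L0 := 29  bus=[BusRdX]  L0: P0=I P1=M  mem[L0]=68
16. P0: store L0 := 38  bus=[BusRdX,Flush]  L0: P0=M P1=I  mem[L0]=29
17. P0: store L1 := 97  bus=[-]  L1: P0=M P1=I  mem[L1]=30
18. P0: store L0 := 71  bus=[-]  L0: P0=M P1=I  mem[L0]=29
19. P1: load  L0  bus=[BusRd,Flush]  L0: P0=S P1=S  mem[L0]=71
20. P0: load  L3  bus=[BusRd]  L3: P0=S P1=S  mem[L3]=90
21. P0: load  L0  bus=[-]  L0: P0=S P1=S  mem[L0]=71
22. P0: store L0 := 28  bus=[BusRdX]  L0: P0=M P1=I  mem[L0]=71
23. P0: load  L0  bus=[-]  L0: P0=M P1=I  mem[L0]=71
24. P1: store L2 := 52  bus=[BusRdX]  L2: P0=I P1=M  mem[L2]=80

bus = none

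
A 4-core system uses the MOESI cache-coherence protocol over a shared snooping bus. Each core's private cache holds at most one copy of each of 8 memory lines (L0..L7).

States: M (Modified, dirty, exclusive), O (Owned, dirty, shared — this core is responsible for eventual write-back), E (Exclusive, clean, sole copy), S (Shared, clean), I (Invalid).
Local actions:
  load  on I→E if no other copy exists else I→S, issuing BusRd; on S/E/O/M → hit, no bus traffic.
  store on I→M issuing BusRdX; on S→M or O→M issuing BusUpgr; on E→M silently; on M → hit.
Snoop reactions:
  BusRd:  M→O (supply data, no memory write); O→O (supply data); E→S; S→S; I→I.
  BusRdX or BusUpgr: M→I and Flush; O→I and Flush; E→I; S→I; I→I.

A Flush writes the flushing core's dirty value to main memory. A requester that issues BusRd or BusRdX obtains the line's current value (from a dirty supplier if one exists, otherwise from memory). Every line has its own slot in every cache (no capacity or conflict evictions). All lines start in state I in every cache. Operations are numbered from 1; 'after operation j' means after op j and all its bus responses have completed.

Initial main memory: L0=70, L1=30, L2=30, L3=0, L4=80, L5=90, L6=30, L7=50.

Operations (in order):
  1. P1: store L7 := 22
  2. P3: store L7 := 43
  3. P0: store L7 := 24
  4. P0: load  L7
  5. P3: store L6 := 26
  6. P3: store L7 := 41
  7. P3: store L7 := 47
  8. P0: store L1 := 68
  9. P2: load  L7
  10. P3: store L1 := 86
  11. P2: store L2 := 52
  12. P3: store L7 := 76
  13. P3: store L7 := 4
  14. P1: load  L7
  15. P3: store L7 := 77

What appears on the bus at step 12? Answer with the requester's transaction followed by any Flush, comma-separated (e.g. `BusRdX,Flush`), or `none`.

bus = BusUpgr

step 1: P1: store L7 := 22  ⟶  IMII  (L7)  txn=BusRdX  M[L7]=50
step 2: P3: store L7 := 43  ⟶  IIIM  (L7)  txn=BusRdX+Flush  M[L7]=22
step 3: P0: store L7 := 24  ⟶  MIII  (L7)  txn=BusRdX+Flush  M[L7]=43
step 4: P0: load  L7  ⟶  MIII  (L7)  txn=∅  M[L7]=43
step 5: P3: store L6 := 26  ⟶  IIIM  (L6)  txn=BusRdX  M[L6]=30
step 6: P3: store L7 := 41  ⟶  IIIM  (L7)  txn=BusRdX+Flush  M[L7]=24
step 7: P3: store L7 := 47  ⟶  IIIM  (L7)  txn=∅  M[L7]=24
step 8: P0: store L1 := 68  ⟶  MIII  (L1)  txn=BusRdX  M[L1]=30
step 9: P2: load  L7  ⟶  IISO  (L7)  txn=BusRd  M[L7]=24
step 10: P3: store L1 := 86  ⟶  IIIM  (L1)  txn=BusRdX+Flush  M[L1]=68
step 11: P2: store L2 := 52  ⟶  IIMI  (L2)  txn=BusRdX  M[L2]=30
step 12: P3: store L7 := 76  ⟶  IIIM  (L7)  txn=BusUpgr  M[L7]=24
step 13: P3: store L7 := 4  ⟶  IIIM  (L7)  txn=∅  M[L7]=24
step 14: P1: load  L7  ⟶  ISIO  (L7)  txn=BusRd  M[L7]=24
step 15: P3: store L7 := 77  ⟶  IIIM  (L7)  txn=BusUpgr  M[L7]=24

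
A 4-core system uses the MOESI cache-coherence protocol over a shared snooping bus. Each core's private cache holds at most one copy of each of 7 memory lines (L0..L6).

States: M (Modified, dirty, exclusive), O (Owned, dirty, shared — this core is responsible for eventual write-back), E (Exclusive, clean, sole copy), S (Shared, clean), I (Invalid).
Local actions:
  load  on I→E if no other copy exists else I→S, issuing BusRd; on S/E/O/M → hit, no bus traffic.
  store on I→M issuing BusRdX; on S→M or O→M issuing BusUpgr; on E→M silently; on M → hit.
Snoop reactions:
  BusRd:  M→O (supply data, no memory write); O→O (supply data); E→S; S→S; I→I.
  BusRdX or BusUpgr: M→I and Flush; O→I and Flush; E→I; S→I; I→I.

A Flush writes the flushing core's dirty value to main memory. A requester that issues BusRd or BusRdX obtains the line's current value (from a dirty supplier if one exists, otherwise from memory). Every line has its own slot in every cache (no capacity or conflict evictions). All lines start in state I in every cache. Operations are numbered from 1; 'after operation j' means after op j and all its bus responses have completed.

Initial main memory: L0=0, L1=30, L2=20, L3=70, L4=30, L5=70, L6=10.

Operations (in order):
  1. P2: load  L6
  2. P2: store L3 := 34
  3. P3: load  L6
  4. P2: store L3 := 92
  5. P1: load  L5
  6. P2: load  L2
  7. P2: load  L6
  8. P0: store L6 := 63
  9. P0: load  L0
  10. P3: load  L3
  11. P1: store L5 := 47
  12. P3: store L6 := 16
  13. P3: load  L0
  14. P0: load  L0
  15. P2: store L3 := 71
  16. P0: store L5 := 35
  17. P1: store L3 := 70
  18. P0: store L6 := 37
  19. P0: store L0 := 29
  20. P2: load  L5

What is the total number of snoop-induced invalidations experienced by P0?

invalidations = 1

  op1 P2: load  L6 → I/I/E/I on L6; bus BusRd; mem=10
  op2 P2: store L3 := 34 → I/I/M/I on L3; bus BusRdX; mem=70
  op3 P3: load  L6 → I/I/S/S on L6; bus BusRd; mem=10
  op4 P2: store L3 := 92 → I/I/M/I on L3; bus (none); mem=70
  op5 P1: load  L5 → I/E/I/I on L5; bus BusRd; mem=70
  op6 P2: load  L2 → I/I/E/I on L2; bus BusRd; mem=20
  op7 P2: load  L6 → I/I/S/S on L6; bus (none); mem=10
  op8 P0: store L6 := 63 → M/I/I/I on L6; bus BusRdX; mem=10
  op9 P0: load  L0 → E/I/I/I on L0; bus BusRd; mem=0
  op10 P3: load  L3 → I/I/O/S on L3; bus BusRd; mem=70
  op11 P1: store L5 := 47 → I/M/I/I on L5; bus (none); mem=70
  op12 P3: store L6 := 16 → I/I/I/M on L6; bus BusRdX Flush; mem=63
  op13 P3: load  L0 → S/I/I/S on L0; bus BusRd; mem=0
  op14 P0: load  L0 → S/I/I/S on L0; bus (none); mem=0
  op15 P2: store L3 := 71 → I/I/M/I on L3; bus BusUpgr; mem=70
  op16 P0: store L5 := 35 → M/I/I/I on L5; bus BusRdX Flush; mem=47
  op17 P1: store L3 := 70 → I/M/I/I on L3; bus BusRdX Flush; mem=71
  op18 P0: store L6 := 37 → M/I/I/I on L6; bus BusRdX Flush; mem=16
  op19 P0: store L0 := 29 → M/I/I/I on L0; bus BusUpgr; mem=0
  op20 P2: load  L5 → O/I/S/I on L5; bus BusRd; mem=47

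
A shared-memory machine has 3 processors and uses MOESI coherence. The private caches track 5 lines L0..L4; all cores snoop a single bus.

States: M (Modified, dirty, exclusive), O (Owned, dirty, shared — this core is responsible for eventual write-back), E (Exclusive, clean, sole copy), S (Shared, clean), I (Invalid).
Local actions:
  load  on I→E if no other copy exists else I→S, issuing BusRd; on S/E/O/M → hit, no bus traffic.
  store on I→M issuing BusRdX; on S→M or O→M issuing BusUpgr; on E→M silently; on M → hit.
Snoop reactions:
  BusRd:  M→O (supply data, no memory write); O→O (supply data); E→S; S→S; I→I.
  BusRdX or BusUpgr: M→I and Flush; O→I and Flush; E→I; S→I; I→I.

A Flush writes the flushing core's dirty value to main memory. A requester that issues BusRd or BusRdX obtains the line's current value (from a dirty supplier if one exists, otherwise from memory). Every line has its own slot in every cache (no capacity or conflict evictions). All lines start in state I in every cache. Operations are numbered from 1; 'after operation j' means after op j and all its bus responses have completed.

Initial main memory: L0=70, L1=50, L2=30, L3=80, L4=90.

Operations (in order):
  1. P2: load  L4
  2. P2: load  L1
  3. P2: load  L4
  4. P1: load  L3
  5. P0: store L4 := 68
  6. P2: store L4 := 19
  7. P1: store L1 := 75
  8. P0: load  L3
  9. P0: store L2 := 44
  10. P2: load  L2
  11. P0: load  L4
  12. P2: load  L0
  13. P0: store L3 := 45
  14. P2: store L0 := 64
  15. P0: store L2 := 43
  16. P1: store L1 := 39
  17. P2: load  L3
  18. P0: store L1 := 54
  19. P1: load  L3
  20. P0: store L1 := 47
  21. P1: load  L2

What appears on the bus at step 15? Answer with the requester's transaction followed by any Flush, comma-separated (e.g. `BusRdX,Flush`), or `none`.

bus = BusUpgr

  op1 P2: load  L4 → I/I/E on L4; bus BusRd; mem=90
  op2 P2: load  L1 → I/I/E on L1; bus BusRd; mem=50
  op3 P2: load  L4 → I/I/E on L4; bus (none); mem=90
  op4 P1: load  L3 → I/E/I on L3; bus BusRd; mem=80
  op5 P0: store L4 := 68 → M/I/I on L4; bus BusRdX; mem=90
  op6 P2: store L4 := 19 → I/I/M on L4; bus BusRdX Flush; mem=68
  op7 P1: store L1 := 75 → I/M/I on L1; bus BusRdX; mem=50
  op8 P0: load  L3 → S/S/I on L3; bus BusRd; mem=80
  op9 P0: store L2 := 44 → M/I/I on L2; bus BusRdX; mem=30
  op10 P2: load  L2 → O/I/S on L2; bus BusRd; mem=30
  op11 P0: load  L4 → S/I/O on L4; bus BusRd; mem=68
  op12 P2: load  L0 → I/I/E on L0; bus BusRd; mem=70
  op13 P0: store L3 := 45 → M/I/I on L3; bus BusUpgr; mem=80
  op14 P2: store L0 := 64 → I/I/M on L0; bus (none); mem=70
  op15 P0: store L2 := 43 → M/I/I on L2; bus BusUpgr; mem=30
  op16 P1: store L1 := 39 → I/M/I on L1; bus (none); mem=50
  op17 P2: load  L3 → O/I/S on L3; bus BusRd; mem=80
  op18 P0: store L1 := 54 → M/I/I on L1; bus BusRdX Flush; mem=39
  op19 P1: load  L3 → O/S/S on L3; bus BusRd; mem=80
  op20 P0: store L1 := 47 → M/I/I on L1; bus (none); mem=39
  op21 P1: load  L2 → O/S/I on L2; bus BusRd; mem=30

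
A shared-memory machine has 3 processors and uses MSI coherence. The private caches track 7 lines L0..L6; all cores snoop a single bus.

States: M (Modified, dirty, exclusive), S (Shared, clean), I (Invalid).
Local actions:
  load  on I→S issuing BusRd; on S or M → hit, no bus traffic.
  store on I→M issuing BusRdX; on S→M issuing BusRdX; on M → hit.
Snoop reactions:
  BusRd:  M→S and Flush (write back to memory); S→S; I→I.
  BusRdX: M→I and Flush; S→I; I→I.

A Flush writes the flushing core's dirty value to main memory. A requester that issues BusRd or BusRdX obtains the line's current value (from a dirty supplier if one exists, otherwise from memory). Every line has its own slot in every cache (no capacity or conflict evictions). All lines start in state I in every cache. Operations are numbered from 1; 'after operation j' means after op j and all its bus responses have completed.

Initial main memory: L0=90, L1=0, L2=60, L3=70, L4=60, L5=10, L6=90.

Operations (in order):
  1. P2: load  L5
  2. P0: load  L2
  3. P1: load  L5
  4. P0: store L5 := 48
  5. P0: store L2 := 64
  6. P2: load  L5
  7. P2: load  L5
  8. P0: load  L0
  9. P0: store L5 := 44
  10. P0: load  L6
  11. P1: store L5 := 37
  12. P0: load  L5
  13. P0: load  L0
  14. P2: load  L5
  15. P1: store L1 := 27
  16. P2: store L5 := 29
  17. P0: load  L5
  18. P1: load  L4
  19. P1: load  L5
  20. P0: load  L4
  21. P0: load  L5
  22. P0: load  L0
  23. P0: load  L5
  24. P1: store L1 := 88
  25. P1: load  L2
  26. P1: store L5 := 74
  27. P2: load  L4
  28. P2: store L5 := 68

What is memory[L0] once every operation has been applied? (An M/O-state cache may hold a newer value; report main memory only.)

memory[L0] = 90

[1] P2: load  L5 | P0:I, P1:I, P2:S(10) | bus: BusRd
[2] P0: load  L2 | P0:S(60), P1:I, P2:I | bus: BusRd
[3] P1: load  L5 | P0:I, P1:S(10), P2:S(10) | bus: BusRd
[4] P0: store L5 := 48 | P0:M(48), P1:I, P2:I | bus: BusRdX
[5] P0: store L2 := 64 | P0:M(64), P1:I, P2:I | bus: BusRdX
[6] P2: load  L5 | P0:S(48), P1:I, P2:S(48) | bus: BusRd,Flush
[7] P2: load  L5 | P0:S(48), P1:I, P2:S(48) | bus: none
[8] P0: load  L0 | P0:S(90), P1:I, P2:I | bus: BusRd
[9] P0: store L5 := 44 | P0:M(44), P1:I, P2:I | bus: BusRdX
[10] P0: load  L6 | P0:S(90), P1:I, P2:I | bus: BusRd
[11] P1: store L5 := 37 | P0:I, P1:M(37), P2:I | bus: BusRdX,Flush
[12] P0: load  L5 | P0:S(37), P1:S(37), P2:I | bus: BusRd,Flush
[13] P0: load  L0 | P0:S(90), P1:I, P2:I | bus: none
[14] P2: load  L5 | P0:S(37), P1:S(37), P2:S(37) | bus: BusRd
[15] P1: store L1 := 27 | P0:I, P1:M(27), P2:I | bus: BusRdX
[16] P2: store L5 := 29 | P0:I, P1:I, P2:M(29) | bus: BusRdX
[17] P0: load  L5 | P0:S(29), P1:I, P2:S(29) | bus: BusRd,Flush
[18] P1: load  L4 | P0:I, P1:S(60), P2:I | bus: BusRd
[19] P1: load  L5 | P0:S(29), P1:S(29), P2:S(29) | bus: BusRd
[20] P0: load  L4 | P0:S(60), P1:S(60), P2:I | bus: BusRd
[21] P0: load  L5 | P0:S(29), P1:S(29), P2:S(29) | bus: none
[22] P0: load  L0 | P0:S(90), P1:I, P2:I | bus: none
[23] P0: load  L5 | P0:S(29), P1:S(29), P2:S(29) | bus: none
[24] P1: store L1 := 88 | P0:I, P1:M(88), P2:I | bus: none
[25] P1: load  L2 | P0:S(64), P1:S(64), P2:I | bus: BusRd,Flush
[26] P1: store L5 := 74 | P0:I, P1:M(74), P2:I | bus: BusRdX
[27] P2: load  L4 | P0:S(60), P1:S(60), P2:S(60) | bus: BusRd
[28] P2: store L5 := 68 | P0:I, P1:I, P2:M(68) | bus: BusRdX,Flush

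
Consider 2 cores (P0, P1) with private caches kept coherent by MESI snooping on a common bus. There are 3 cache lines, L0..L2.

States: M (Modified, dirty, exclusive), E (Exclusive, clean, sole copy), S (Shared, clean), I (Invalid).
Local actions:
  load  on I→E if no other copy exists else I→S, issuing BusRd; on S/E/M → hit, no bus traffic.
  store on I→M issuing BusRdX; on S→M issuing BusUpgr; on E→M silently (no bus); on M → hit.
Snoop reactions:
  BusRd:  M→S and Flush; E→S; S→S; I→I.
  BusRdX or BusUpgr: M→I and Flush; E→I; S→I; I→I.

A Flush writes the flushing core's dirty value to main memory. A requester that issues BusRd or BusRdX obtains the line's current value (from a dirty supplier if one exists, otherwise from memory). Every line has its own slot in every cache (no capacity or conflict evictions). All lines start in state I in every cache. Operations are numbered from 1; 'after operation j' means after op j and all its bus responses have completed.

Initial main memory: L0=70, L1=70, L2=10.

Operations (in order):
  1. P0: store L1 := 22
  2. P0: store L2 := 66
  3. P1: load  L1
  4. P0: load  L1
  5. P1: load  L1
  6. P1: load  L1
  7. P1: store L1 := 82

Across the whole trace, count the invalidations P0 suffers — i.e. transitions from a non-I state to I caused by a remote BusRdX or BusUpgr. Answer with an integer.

  op1 P0: store L1 := 22 → M/I on L1; bus BusRdX; mem=70
  op2 P0: store L2 := 66 → M/I on L2; bus BusRdX; mem=10
  op3 P1: load  L1 → S/S on L1; bus BusRd Flush; mem=22
  op4 P0: load  L1 → S/S on L1; bus (none); mem=22
  op5 P1: load  L1 → S/S on L1; bus (none); mem=22
  op6 P1: load  L1 → S/S on L1; bus (none); mem=22
  op7 P1: store L1 := 82 → I/M on L1; bus BusUpgr; mem=22

invalidations = 1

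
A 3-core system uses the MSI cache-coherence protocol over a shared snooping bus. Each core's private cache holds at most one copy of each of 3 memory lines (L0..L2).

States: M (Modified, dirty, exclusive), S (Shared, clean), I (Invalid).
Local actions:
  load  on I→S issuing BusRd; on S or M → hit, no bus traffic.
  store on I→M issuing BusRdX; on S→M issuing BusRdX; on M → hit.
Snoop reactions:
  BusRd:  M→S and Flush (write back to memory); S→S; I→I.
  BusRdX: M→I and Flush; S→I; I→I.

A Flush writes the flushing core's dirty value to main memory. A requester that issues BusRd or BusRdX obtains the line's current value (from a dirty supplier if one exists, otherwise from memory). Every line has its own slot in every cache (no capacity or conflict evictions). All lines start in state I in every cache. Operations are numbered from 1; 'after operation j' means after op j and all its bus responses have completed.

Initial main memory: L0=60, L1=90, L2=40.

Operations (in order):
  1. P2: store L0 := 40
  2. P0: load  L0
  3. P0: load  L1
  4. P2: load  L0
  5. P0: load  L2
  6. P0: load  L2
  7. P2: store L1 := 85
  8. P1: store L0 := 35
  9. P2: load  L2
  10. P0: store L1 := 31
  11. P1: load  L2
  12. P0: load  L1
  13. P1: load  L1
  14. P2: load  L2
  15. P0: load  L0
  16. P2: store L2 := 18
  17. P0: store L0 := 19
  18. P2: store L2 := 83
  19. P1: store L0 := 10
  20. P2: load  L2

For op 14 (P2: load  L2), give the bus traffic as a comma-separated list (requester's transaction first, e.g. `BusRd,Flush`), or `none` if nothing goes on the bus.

bus = none

  op1 P2: store L0 := 40 → I/I/M on L0; bus BusRdX; mem=60
  op2 P0: load  L0 → S/I/S on L0; bus BusRd Flush; mem=40
  op3 P0: load  L1 → S/I/I on L1; bus BusRd; mem=90
  op4 P2: load  L0 → S/I/S on L0; bus (none); mem=40
  op5 P0: load  L2 → S/I/I on L2; bus BusRd; mem=40
  op6 P0: load  L2 → S/I/I on L2; bus (none); mem=40
  op7 P2: store L1 := 85 → I/I/M on L1; bus BusRdX; mem=90
  op8 P1: store L0 := 35 → I/M/I on L0; bus BusRdX; mem=40
  op9 P2: load  L2 → S/I/S on L2; bus BusRd; mem=40
  op10 P0: store L1 := 31 → M/I/I on L1; bus BusRdX Flush; mem=85
  op11 P1: load  L2 → S/S/S on L2; bus BusRd; mem=40
  op12 P0: load  L1 → M/I/I on L1; bus (none); mem=85
  op13 P1: load  L1 → S/S/I on L1; bus BusRd Flush; mem=31
  op14 P2: load  L2 → S/S/S on L2; bus (none); mem=40
  op15 P0: load  L0 → S/S/I on L0; bus BusRd Flush; mem=35
  op16 P2: store L2 := 18 → I/I/M on L2; bus BusRdX; mem=40
  op17 P0: store L0 := 19 → M/I/I on L0; bus BusRdX; mem=35
  op18 P2: store L2 := 83 → I/I/M on L2; bus (none); mem=40
  op19 P1: store L0 := 10 → I/M/I on L0; bus BusRdX Flush; mem=19
  op20 P2: load  L2 → I/I/M on L2; bus (none); mem=40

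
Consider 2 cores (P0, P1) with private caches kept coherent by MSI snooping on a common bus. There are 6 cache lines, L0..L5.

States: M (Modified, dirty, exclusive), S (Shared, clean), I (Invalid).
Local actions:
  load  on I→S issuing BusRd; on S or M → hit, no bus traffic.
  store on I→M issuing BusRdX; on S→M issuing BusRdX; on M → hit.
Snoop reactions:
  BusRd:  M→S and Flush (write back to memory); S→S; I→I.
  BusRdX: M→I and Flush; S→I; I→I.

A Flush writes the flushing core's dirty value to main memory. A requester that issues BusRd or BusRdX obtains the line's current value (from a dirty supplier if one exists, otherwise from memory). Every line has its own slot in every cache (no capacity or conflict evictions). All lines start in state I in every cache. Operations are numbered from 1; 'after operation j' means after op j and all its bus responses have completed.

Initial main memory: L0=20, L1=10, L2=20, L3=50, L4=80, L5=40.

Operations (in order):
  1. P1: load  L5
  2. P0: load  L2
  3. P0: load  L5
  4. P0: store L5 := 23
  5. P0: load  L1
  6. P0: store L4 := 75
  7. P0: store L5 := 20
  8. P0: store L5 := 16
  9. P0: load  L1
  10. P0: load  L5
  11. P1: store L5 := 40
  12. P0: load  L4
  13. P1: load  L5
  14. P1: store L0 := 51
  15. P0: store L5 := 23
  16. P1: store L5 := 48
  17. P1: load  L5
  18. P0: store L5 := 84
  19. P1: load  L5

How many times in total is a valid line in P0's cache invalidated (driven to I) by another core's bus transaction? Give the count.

  op1 P1: load  L5 → I/S on L5; bus BusRd; mem=40
  op2 P0: load  L2 → S/I on L2; bus BusRd; mem=20
  op3 P0: load  L5 → S/S on L5; bus BusRd; mem=40
  op4 P0: store L5 := 23 → M/I on L5; bus BusRdX; mem=40
  op5 P0: load  L1 → S/I on L1; bus BusRd; mem=10
  op6 P0: store L4 := 75 → M/I on L4; bus BusRdX; mem=80
  op7 P0: store L5 := 20 → M/I on L5; bus (none); mem=40
  op8 P0: store L5 := 16 → M/I on L5; bus (none); mem=40
  op9 P0: load  L1 → S/I on L1; bus (none); mem=10
  op10 P0: load  L5 → M/I on L5; bus (none); mem=40
  op11 P1: store L5 := 40 → I/M on L5; bus BusRdX Flush; mem=16
  op12 P0: load  L4 → M/I on L4; bus (none); mem=80
  op13 P1: load  L5 → I/M on L5; bus (none); mem=16
  op14 P1: store L0 := 51 → I/M on L0; bus BusRdX; mem=20
  op15 P0: store L5 := 23 → M/I on L5; bus BusRdX Flush; mem=40
  op16 P1: store L5 := 48 → I/M on L5; bus BusRdX Flush; mem=23
  op17 P1: load  L5 → I/M on L5; bus (none); mem=23
  op18 P0: store L5 := 84 → M/I on L5; bus BusRdX Flush; mem=48
  op19 P1: load  L5 → S/S on L5; bus BusRd Flush; mem=84

invalidations = 2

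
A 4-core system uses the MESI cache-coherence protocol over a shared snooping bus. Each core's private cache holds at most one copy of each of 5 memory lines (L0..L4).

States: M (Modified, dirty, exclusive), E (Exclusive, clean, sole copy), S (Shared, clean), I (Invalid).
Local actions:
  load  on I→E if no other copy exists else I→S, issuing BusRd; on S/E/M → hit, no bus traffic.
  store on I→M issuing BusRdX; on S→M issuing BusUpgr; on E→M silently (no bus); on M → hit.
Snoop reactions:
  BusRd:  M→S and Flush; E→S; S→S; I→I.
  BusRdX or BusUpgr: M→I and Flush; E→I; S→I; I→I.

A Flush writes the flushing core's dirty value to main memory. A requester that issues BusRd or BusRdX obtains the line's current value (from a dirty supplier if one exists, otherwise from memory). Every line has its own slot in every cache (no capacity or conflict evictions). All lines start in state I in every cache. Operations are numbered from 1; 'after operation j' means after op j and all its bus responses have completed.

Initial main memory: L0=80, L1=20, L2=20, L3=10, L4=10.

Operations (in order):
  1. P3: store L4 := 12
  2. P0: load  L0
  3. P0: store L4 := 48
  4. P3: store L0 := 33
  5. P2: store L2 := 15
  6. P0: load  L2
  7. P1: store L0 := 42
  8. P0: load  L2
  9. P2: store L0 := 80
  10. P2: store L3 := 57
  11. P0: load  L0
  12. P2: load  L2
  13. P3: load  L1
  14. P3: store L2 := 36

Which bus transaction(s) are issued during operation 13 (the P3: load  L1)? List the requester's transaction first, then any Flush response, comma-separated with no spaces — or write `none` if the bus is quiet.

bus = BusRd

  op1 P3: store L4 := 12 → I/I/I/M on L4; bus BusRdX; mem=10
  op2 P0: load  L0 → E/I/I/I on L0; bus BusRd; mem=80
  op3 P0: store L4 := 48 → M/I/I/I on L4; bus BusRdX Flush; mem=12
  op4 P3: store L0 := 33 → I/I/I/M on L0; bus BusRdX; mem=80
  op5 P2: store L2 := 15 → I/I/M/I on L2; bus BusRdX; mem=20
  op6 P0: load  L2 → S/I/S/I on L2; bus BusRd Flush; mem=15
  op7 P1: store L0 := 42 → I/M/I/I on L0; bus BusRdX Flush; mem=33
  op8 P0: load  L2 → S/I/S/I on L2; bus (none); mem=15
  op9 P2: store L0 := 80 → I/I/M/I on L0; bus BusRdX Flush; mem=42
  op10 P2: store L3 := 57 → I/I/M/I on L3; bus BusRdX; mem=10
  op11 P0: load  L0 → S/I/S/I on L0; bus BusRd Flush; mem=80
  op12 P2: load  L2 → S/I/S/I on L2; bus (none); mem=15
  op13 P3: load  L1 → I/I/I/E on L1; bus BusRd; mem=20
  op14 P3: store L2 := 36 → I/I/I/M on L2; bus BusRdX; mem=15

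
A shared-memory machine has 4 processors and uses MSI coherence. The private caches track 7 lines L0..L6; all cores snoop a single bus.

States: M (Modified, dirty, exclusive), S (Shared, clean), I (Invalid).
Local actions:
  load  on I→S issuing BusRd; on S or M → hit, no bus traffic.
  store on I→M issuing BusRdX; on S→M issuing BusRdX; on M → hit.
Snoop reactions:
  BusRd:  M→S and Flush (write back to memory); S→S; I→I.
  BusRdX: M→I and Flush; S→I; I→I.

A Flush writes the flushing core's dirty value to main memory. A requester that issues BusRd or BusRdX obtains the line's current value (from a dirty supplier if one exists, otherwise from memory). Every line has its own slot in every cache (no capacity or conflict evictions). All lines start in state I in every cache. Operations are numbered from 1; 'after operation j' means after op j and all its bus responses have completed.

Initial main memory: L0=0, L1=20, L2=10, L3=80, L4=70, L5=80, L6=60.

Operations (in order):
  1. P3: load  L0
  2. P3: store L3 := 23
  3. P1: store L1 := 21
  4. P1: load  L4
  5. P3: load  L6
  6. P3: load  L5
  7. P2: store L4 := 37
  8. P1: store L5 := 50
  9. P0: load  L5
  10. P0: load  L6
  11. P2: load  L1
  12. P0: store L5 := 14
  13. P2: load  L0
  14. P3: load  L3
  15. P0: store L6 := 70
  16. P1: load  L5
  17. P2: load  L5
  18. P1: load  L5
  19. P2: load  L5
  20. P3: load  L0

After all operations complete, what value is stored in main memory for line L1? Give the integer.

memory[L1] = 21

  op1 P3: load  L0 → I/I/I/S on L0; bus BusRd; mem=0
  op2 P3: store L3 := 23 → I/I/I/M on L3; bus BusRdX; mem=80
  op3 P1: store L1 := 21 → I/M/I/I on L1; bus BusRdX; mem=20
  op4 P1: load  L4 → I/S/I/I on L4; bus BusRd; mem=70
  op5 P3: load  L6 → I/I/I/S on L6; bus BusRd; mem=60
  op6 P3: load  L5 → I/I/I/S on L5; bus BusRd; mem=80
  op7 P2: store L4 := 37 → I/I/M/I on L4; bus BusRdX; mem=70
  op8 P1: store L5 := 50 → I/M/I/I on L5; bus BusRdX; mem=80
  op9 P0: load  L5 → S/S/I/I on L5; bus BusRd Flush; mem=50
  op10 P0: load  L6 → S/I/I/S on L6; bus BusRd; mem=60
  op11 P2: load  L1 → I/S/S/I on L1; bus BusRd Flush; mem=21
  op12 P0: store L5 := 14 → M/I/I/I on L5; bus BusRdX; mem=50
  op13 P2: load  L0 → I/I/S/S on L0; bus BusRd; mem=0
  op14 P3: load  L3 → I/I/I/M on L3; bus (none); mem=80
  op15 P0: store L6 := 70 → M/I/I/I on L6; bus BusRdX; mem=60
  op16 P1: load  L5 → S/S/I/I on L5; bus BusRd Flush; mem=14
  op17 P2: load  L5 → S/S/S/I on L5; bus BusRd; mem=14
  op18 P1: load  L5 → S/S/S/I on L5; bus (none); mem=14
  op19 P2: load  L5 → S/S/S/I on L5; bus (none); mem=14
  op20 P3: load  L0 → I/I/S/S on L0; bus (none); mem=0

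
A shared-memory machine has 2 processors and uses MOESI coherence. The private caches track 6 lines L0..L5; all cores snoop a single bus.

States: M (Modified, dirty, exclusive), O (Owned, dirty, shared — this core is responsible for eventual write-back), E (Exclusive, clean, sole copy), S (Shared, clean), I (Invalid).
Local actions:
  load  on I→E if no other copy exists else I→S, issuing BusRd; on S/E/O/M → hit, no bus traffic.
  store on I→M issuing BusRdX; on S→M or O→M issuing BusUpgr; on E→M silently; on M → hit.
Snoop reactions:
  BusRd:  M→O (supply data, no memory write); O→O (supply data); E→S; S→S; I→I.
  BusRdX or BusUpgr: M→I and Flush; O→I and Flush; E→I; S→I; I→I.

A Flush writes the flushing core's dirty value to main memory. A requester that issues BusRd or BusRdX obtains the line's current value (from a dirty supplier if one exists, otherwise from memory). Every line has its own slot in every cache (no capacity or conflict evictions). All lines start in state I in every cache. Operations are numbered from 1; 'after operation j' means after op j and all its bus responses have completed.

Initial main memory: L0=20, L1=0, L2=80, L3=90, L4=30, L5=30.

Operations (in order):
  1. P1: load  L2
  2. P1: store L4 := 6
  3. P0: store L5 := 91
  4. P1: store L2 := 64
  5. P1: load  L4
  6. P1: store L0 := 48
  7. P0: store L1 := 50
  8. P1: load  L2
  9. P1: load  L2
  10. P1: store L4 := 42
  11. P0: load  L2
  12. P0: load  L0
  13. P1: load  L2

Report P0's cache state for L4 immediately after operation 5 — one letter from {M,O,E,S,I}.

state = I

1. P1: load  L2  bus=[BusRd]  L2: P0=I P1=E  mem[L2]=80
2. P1: store L4 := 6  bus=[BusRdX]  L4: P0=I P1=M  mem[L4]=30
3. P0: store L5 := 91  bus=[BusRdX]  L5: P0=M P1=I  mem[L5]=30
4. P1: store L2 := 64  bus=[-]  L2: P0=I P1=M  mem[L2]=80
5. P1: load  L4  bus=[-]  L4: P0=I P1=M  mem[L4]=30
6. P1: store L0 := 48  bus=[BusRdX]  L0: P0=I P1=M  mem[L0]=20
7. P0: store L1 := 50  bus=[BusRdX]  L1: P0=M P1=I  mem[L1]=0
8. P1: load  L2  bus=[-]  L2: P0=I P1=M  mem[L2]=80
9. P1: load  L2  bus=[-]  L2: P0=I P1=M  mem[L2]=80
10. P1: store L4 := 42  bus=[-]  L4: P0=I P1=M  mem[L4]=30
11. P0: load  L2  bus=[BusRd]  L2: P0=S P1=O  mem[L2]=80
12. P0: load  L0  bus=[BusRd]  L0: P0=S P1=O  mem[L0]=20
13. P1: load  L2  bus=[-]  L2: P0=S P1=O  mem[L2]=80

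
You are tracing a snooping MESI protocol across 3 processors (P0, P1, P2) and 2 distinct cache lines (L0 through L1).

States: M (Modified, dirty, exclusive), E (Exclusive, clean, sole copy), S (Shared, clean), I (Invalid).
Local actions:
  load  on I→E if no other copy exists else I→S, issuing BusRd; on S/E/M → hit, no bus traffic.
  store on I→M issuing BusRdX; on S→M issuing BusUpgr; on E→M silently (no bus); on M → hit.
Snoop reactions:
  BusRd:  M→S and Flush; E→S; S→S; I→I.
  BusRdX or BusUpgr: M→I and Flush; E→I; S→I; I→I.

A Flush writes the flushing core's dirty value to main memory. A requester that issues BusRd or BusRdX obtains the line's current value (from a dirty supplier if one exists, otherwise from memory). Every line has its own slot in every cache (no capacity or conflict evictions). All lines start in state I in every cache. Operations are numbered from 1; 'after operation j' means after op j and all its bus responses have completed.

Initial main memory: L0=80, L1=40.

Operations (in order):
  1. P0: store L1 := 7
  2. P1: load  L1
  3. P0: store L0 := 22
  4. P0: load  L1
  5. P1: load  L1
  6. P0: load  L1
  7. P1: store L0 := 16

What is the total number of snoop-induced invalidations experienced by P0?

step 1: P0: store L1 := 7  ⟶  MII  (L1)  txn=BusRdX  M[L1]=40
step 2: P1: load  L1  ⟶  SSI  (L1)  txn=BusRd+Flush  M[L1]=7
step 3: P0: store L0 := 22  ⟶  MII  (L0)  txn=BusRdX  M[L0]=80
step 4: P0: load  L1  ⟶  SSI  (L1)  txn=∅  M[L1]=7
step 5: P1: load  L1  ⟶  SSI  (L1)  txn=∅  M[L1]=7
step 6: P0: load  L1  ⟶  SSI  (L1)  txn=∅  M[L1]=7
step 7: P1: store L0 := 16  ⟶  IMI  (L0)  txn=BusRdX+Flush  M[L0]=22

invalidations = 1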